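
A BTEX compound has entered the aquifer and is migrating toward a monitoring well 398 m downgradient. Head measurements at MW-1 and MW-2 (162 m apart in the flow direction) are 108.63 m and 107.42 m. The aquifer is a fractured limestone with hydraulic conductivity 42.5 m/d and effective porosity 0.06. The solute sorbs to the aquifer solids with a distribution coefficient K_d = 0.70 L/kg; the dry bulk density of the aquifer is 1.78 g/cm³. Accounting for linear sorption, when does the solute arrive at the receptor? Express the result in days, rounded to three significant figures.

1640 days

Hydraulic gradient i = (108.63 − 107.42) / 162 = 1.21 / 162 = 0.007469
Specific discharge q = 42.5 × 0.007469 = 0.3174 m/d
Average linear velocity = 0.3174 / 0.06 = 5.291 m/d
Retardation R = 1 + ρ_b·K_d/n = 1 + 1.78×0.70/0.06 = 21.77
Contaminant velocity v_c = v/R = 5.291/21.77 = 0.2431 m/d
t = L/v_c = 398/0.2431 = 1637 d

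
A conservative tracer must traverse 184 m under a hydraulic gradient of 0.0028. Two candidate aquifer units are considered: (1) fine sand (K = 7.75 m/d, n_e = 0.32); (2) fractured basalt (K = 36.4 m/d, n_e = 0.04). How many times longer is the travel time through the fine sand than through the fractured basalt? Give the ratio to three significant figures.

Unit 1 (fine sand): v = 7.75×0.0028/0.32 = 0.06781 m/d, t = 184/0.06781 = 2713 d
Unit 2 (fractured basalt): v = 36.4×0.0028/0.04 = 2.548 m/d, t = 184/2.548 = 72.21 d
t(fine sand) / t(fractured basalt) = 2713/72.21 = 37.6

37.6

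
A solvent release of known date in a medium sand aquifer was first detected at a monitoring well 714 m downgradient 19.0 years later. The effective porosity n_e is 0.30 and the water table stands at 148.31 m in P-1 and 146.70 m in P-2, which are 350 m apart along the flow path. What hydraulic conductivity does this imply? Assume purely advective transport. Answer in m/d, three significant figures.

Hydraulic gradient i = (148.31 − 146.70) / 350 = 1.61 / 350 = 0.004600
t = 19.0 years = 6935 d
v = L / t = 714 / 6935 = 0.1030 m/d
K = v · n / i = 0.1030 × 0.30 / 0.004600 = 6.71 m/d

6.71 m/d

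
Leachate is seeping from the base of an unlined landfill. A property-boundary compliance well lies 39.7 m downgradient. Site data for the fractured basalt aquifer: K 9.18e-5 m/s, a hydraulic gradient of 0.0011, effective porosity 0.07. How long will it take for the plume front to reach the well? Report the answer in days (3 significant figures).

K = 9.18e-5 m/s × 86400 s/d = 7.932 m/d
Darcy flux q = K·i = 7.932 × 0.0011 = 0.008725 m/d
v = Ki/n = 7.932·0.0011/0.07 = 0.1246 m/d
t = L / v = 39.7 / 0.1246 = 318.5 d

319 days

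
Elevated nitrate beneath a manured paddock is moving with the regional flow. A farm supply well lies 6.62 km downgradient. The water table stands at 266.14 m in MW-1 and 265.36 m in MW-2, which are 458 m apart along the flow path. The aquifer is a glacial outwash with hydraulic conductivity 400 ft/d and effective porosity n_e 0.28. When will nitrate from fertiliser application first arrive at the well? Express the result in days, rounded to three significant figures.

8930 days

Hydraulic gradient i = (266.14 − 265.36) / 458 = 0.78 / 458 = 0.001703
K = 400 ft/d × 0.3048 = 121.9 m/d
Darcy flux q = K·i = 121.9 × 0.001703 = 0.2076 m/d
Seepage velocity v = q / n = 0.2076 / 0.28 = 0.7416 m/d
L = 6.62 km = 6620 m
t = L / v = 6620 / 0.7416 = 8927 d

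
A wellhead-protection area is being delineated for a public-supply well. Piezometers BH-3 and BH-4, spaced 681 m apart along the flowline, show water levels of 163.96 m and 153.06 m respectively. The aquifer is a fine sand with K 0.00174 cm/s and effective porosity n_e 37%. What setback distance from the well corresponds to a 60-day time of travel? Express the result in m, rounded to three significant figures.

3.90 m

Hydraulic gradient i = (163.96 − 153.06) / 681 = 10.90 / 681 = 0.01601
K = 0.00174 cm/s × 864 = 1.503 m/d
q = Ki = 1.503 × 0.01601 = 0.02406 m/d
Average linear velocity = 0.02406 / 0.37 = 0.06503 m/d
L = v × T = 0.06503 × 60 = 3.902 m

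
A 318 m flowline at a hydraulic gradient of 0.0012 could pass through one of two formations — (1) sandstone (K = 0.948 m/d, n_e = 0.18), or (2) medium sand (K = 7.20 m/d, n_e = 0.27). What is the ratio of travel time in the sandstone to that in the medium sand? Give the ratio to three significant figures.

5.06

Unit 1 (sandstone): v = 0.948×0.0012/0.18 = 0.006320 m/d, t = 318/0.006320 = 50320 d
Unit 2 (medium sand): v = 7.20×0.0012/0.27 = 0.03200 m/d, t = 318/0.03200 = 9938 d
t(sandstone) / t(medium sand) = 50320/9938 = 5.06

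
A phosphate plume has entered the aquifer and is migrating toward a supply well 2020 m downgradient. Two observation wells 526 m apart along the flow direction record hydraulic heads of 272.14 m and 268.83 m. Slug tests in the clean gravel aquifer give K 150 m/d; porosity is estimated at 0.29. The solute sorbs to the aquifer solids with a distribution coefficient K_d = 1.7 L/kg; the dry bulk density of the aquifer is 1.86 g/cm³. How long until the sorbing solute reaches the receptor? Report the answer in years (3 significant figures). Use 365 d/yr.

20.2 years

Hydraulic gradient i = (272.14 − 268.83) / 526 = 3.31 / 526 = 0.006293
q = Ki = 150 × 0.006293 = 0.9439 m/d
Average linear velocity = 0.9439 / 0.29 = 3.255 m/d
Retardation R = 1 + ρ_b·K_d/n = 1 + 1.86×1.7/0.29 = 11.90
Contaminant velocity v_c = v/R = 3.255/11.90 = 0.2734 m/d
t = L/v_c = 2020/0.2734 = 7387 d
   = 7387/365 = 20.2 yr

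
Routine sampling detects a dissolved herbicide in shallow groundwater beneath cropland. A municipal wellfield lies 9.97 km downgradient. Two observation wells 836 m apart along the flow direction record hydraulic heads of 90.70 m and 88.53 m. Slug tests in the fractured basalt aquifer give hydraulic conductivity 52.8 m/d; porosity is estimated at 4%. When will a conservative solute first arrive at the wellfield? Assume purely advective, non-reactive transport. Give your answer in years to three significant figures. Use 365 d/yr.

7.97 years

Hydraulic gradient i = (90.70 − 88.53) / 836 = 2.17 / 836 = 0.002596
Darcy flux q = K·i = 52.8 × 0.002596 = 0.1371 m/d
v = Ki/n = 52.8·0.002596/0.04 = 3.426 m/d
L = 9.97 km = 9970 m
t = L / v = 9970 / 3.426 = 2910 d
   = 2910 / 365 = 7.97 yr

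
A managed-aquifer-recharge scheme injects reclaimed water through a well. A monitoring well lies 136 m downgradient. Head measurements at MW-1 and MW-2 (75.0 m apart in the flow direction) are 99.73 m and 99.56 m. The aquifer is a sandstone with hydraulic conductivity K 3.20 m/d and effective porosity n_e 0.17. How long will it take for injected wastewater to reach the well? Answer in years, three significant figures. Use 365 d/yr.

8.73 years

Hydraulic gradient i = (99.73 − 99.56) / 75.0 = 0.17 / 75.0 = 0.002267
q = Ki = 3.20 × 0.002267 = 0.007253 m/d
v_s = q/n_e = 0.007253/0.17 = 0.04267 m/d
t = L / v = 136 / 0.04267 = 3188 d
   = 3188 / 365 = 8.73 yr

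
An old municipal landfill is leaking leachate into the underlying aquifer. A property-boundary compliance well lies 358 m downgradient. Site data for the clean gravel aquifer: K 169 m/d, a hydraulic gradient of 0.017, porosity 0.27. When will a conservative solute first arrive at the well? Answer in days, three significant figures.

33.6 days

Specific discharge q = 169 × 0.017 = 2.873 m/d
Seepage velocity v = q / n = 2.873 / 0.27 = 10.64 m/d
t = L / v = 358 / 10.64 = 33.64 d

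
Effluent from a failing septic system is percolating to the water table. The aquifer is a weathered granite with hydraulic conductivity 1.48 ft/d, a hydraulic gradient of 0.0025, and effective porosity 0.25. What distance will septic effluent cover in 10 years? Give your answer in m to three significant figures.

K = 1.48 ft/d × 0.3048 = 0.4511 m/d
q = Ki = 0.4511 × 0.0025 = 0.001128 m/d
v = Ki/n = 0.4511·0.0025/0.25 = 0.004511 m/d
T = 10 yr × 365 = 3650 d
L = v × T = 0.004511 × 3650 = 16.47 m

16.5 m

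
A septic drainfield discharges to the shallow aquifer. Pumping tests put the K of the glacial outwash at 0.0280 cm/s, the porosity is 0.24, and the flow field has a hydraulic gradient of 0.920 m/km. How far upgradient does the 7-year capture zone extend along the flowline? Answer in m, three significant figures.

K = 0.0280 cm/s × 864 = 24.19 m/d
q = Ki = 24.19 × 9.2e-4 = 0.02226 m/d
Average linear velocity = 0.02226 / 0.24 = 0.09274 m/d
T = 7 yr × 365 = 2555 d
L = v × T = 0.09274 × 2555 = 236.9 m

237 m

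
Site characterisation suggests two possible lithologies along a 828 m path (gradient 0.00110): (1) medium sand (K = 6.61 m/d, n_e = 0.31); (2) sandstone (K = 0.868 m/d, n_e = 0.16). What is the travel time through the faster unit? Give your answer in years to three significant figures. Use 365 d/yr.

96.7 years

Unit 1 (medium sand): v = 6.61×0.0011/0.31 = 0.02345 m/d, t = 828/0.02345 = 35300 d
Unit 2 (sandstone): v = 0.868×0.0011/0.16 = 0.005968 m/d, t = 828/0.005968 = 138800 d
Faster: 35300 d / 365 = 96.7 yr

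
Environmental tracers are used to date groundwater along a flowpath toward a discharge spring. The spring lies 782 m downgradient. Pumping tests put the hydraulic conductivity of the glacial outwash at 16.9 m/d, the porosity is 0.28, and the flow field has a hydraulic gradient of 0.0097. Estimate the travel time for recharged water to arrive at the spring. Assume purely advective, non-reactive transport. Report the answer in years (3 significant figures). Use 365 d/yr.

3.66 years

q = Ki = 16.9 × 0.0097 = 0.1639 m/d
v = Ki/n = 16.9·0.0097/0.28 = 0.5855 m/d
t = L / v = 782 / 0.5855 = 1336 d
   = 1336 / 365 = 3.66 yr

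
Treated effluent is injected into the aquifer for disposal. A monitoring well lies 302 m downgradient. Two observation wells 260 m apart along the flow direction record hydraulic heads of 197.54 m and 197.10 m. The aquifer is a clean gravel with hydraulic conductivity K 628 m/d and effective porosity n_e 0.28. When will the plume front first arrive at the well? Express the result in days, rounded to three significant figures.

Hydraulic gradient i = (197.54 − 197.10) / 260 = 0.44 / 260 = 0.001692
Specific discharge q = 628 × 0.001692 = 1.063 m/d
Average linear velocity = 1.063 / 0.28 = 3.796 m/d
t = L / v = 302 / 3.796 = 79.57 d

79.6 days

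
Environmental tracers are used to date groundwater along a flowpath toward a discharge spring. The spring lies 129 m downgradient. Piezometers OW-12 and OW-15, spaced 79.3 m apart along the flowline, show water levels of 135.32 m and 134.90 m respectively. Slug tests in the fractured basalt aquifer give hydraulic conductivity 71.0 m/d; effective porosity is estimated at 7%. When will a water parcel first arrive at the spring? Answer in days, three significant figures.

Hydraulic gradient i = (135.32 − 134.90) / 79.3 = 0.42 / 79.3 = 0.005296
Darcy flux q = K·i = 71.0 × 0.005296 = 0.3760 m/d
Average linear velocity = 0.3760 / 0.07 = 5.372 m/d
t = L / v = 129 / 5.372 = 24.01 d

24.0 days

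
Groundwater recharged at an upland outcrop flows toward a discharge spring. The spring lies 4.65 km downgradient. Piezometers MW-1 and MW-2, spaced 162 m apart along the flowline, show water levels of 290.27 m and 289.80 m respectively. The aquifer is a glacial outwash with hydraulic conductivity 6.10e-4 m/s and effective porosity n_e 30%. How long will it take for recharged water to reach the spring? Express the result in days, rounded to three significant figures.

9120 days

Hydraulic gradient i = (290.27 − 289.80) / 162 = 0.47 / 162 = 0.002901
K = 6.10e-4 m/s × 86400 s/d = 52.70 m/d
Specific discharge q = 52.70 × 0.002901 = 0.1529 m/d
Seepage velocity v = q / n = 0.1529 / 0.30 = 0.5097 m/d
L = 4.65 km = 4650 m
t = L / v = 4650 / 0.5097 = 9123 d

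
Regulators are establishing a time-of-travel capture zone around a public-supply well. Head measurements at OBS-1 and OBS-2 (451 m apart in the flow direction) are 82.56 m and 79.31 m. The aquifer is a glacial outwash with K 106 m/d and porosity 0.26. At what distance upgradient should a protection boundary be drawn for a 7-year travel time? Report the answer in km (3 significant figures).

7.51 km

Hydraulic gradient i = (82.56 − 79.31) / 451 = 3.25 / 451 = 0.007206
Specific discharge q = 106 × 0.007206 = 0.7639 m/d
Seepage velocity v = q / n = 0.7639 / 0.26 = 2.938 m/d
T = 7 yr × 365 = 2555 d
L = v × T = 2.938 × 2555 = 7506 m
   = 7.51 km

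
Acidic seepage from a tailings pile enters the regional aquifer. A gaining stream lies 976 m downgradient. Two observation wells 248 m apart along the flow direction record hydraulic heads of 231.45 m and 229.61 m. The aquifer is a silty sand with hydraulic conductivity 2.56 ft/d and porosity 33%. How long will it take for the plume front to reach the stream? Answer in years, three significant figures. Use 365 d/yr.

Hydraulic gradient i = (231.45 − 229.61) / 248 = 1.84 / 248 = 0.007419
K = 2.56 ft/d × 0.3048 = 0.7803 m/d
q = Ki = 0.7803 × 0.007419 = 0.005789 m/d
Seepage velocity v = q / n = 0.005789 / 0.33 = 0.01754 m/d
t = L / v = 976 / 0.01754 = 55630 d
   = 55630 / 365 = 152 yr

152 years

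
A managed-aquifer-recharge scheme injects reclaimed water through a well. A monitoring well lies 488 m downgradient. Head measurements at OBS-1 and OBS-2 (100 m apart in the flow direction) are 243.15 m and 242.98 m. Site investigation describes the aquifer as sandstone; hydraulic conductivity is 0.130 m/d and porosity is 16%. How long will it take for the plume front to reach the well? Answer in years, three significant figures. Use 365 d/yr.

Hydraulic gradient i = (243.15 − 242.98) / 100 = 0.17 / 100 = 0.001700
Specific discharge q = 0.130 × 0.001700 = 2.210e-4 m/d
v_s = q/n_e = 2.210e-4/0.16 = 0.001381 m/d
t = L / v = 488 / 0.001381 = 353300 d
   = 353300 / 365 = 968 yr

968 years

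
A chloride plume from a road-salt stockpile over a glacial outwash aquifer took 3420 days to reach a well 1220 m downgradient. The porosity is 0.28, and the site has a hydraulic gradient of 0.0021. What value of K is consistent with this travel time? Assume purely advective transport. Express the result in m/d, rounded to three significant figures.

47.6 m/d

v = L / t = 1220 / 3420 = 0.3567 m/d
K = v · n / i = 0.3567 × 0.28 / 0.0021 = 47.6 m/d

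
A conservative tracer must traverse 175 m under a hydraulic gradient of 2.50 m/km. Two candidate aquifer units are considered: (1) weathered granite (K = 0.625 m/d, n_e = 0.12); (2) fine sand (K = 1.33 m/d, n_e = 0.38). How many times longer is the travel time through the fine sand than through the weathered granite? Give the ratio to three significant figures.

Unit 1 (weathered granite): v = 0.625×0.0025/0.12 = 0.01302 m/d, t = 175/0.01302 = 13440 d
Unit 2 (fine sand): v = 1.33×0.0025/0.38 = 0.008750 m/d, t = 175/0.008750 = 20000 d
t(fine sand) / t(weathered granite) = 20000/13440 = 1.49

1.49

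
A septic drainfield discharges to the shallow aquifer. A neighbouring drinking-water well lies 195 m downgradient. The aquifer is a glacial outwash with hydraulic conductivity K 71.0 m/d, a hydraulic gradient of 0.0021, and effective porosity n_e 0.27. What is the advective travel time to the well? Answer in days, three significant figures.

353 days

q = Ki = 71.0 × 0.0021 = 0.1491 m/d
v_s = q/n_e = 0.1491/0.27 = 0.5522 m/d
t = L / v = 195 / 0.5522 = 353.1 d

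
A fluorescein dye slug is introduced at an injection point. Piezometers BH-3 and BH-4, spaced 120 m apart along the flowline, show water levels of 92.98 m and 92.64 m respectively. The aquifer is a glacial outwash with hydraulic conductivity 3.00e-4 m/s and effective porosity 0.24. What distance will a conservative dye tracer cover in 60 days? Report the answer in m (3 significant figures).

18.4 m

Hydraulic gradient i = (92.98 − 92.64) / 120 = 0.34 / 120 = 0.002833
K = 3.00e-4 m/s × 86400 s/d = 25.92 m/d
Specific discharge q = 25.92 × 0.002833 = 0.07344 m/d
v_s = q/n_e = 0.07344/0.24 = 0.3060 m/d
L = v × T = 0.3060 × 60 = 18.36 m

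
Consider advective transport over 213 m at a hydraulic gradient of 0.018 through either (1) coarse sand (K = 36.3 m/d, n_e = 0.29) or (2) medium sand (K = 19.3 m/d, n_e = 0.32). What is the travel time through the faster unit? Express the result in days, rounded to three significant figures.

94.5 days

Unit 1 (coarse sand): v = 36.3×0.018/0.29 = 2.253 m/d, t = 213/2.253 = 94.54 d
Unit 2 (medium sand): v = 19.3×0.018/0.32 = 1.086 m/d, t = 213/1.086 = 196.2 d
Faster unit: t = 94.5 d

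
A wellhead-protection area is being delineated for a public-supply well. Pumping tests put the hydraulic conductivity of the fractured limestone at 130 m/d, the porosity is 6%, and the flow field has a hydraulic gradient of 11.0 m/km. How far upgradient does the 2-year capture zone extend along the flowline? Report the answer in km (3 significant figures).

Specific discharge q = 130 × 0.011 = 1.430 m/d
Seepage velocity v = q / n = 1.430 / 0.06 = 23.83 m/d
T = 2 yr × 365 = 730 d
L = v × T = 23.83 × 730 = 17400 m
   = 17.4 km

17.4 km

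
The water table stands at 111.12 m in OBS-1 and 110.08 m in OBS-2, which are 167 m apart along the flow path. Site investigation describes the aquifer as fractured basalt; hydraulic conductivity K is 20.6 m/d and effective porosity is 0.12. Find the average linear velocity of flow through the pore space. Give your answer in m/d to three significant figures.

1.07 m/d

Hydraulic gradient i = (111.12 − 110.08) / 167 = 1.04 / 167 = 0.006228
Specific discharge q = 20.6 × 0.006228 = 0.1283 m/d
v = Ki/n = 20.6·0.006228/0.12 = 1.069 m/d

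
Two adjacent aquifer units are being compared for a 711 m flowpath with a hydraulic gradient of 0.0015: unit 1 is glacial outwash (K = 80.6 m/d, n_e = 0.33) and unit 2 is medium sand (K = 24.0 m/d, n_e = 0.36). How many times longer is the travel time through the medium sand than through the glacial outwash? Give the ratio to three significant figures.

Unit 1 (glacial outwash): v = 80.6×0.0015/0.33 = 0.3664 m/d, t = 711/0.3664 = 1941 d
Unit 2 (medium sand): v = 24.0×0.0015/0.36 = 0.1000 m/d, t = 711/0.1000 = 7110 d
t(medium sand) / t(glacial outwash) = 7110/1941 = 3.66

3.66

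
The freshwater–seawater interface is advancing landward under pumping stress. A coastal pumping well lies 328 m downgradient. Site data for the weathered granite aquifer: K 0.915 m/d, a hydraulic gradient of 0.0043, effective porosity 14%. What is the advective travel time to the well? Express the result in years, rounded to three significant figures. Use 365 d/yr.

32.0 years

Darcy flux q = K·i = 0.915 × 0.0043 = 0.003935 m/d
Average linear velocity = 0.003935 / 0.14 = 0.02810 m/d
t = L / v = 328 / 0.02810 = 11670 d
   = 11670 / 365 = 32.0 yr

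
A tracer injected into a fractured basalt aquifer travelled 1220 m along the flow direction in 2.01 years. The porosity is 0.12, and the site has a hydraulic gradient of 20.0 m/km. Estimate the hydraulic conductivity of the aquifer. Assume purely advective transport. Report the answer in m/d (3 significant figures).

9.98 m/d

t = 2.01 years = 733.7 d
v = L / t = 1220 / 733.7 = 1.663 m/d
K = v · n / i = 1.663 × 0.12 / 0.020 = 9.98 m/d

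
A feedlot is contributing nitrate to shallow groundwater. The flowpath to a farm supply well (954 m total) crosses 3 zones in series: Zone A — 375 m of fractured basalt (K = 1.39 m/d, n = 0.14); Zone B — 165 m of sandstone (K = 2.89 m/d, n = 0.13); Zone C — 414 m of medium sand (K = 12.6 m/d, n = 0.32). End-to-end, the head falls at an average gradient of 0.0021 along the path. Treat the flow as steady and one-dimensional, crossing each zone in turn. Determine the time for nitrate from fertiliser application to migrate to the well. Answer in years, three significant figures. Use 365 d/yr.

102 years

Steady 1-D flow in series ⇒ the Darcy flux q is identical in every zone and the zone head losses add (resistances L/K in series).
Σ(L/K) = 375/1.39 + 165/2.89 + 414/12.6 = 269.8 + 57.09 + 32.86 = 359.7 d
K_eq = L_total / Σ(L/K) = 954 / 359.7 = 2.652 m/d
q = K_eq · i = 2.652 × 0.0021 = 0.005569 m/d (same in every zone)
Zone A: v = q/n = 0.005569/0.14 = 0.03978 m/d → t_A = 375/0.03978 = 9427 d
Zone B: v = q/n = 0.005569/0.13 = 0.04284 m/d → t_B = 165/0.04284 = 3852 d
Zone C: v = q/n = 0.005569/0.32 = 0.01740 m/d → t_C = 414/0.01740 = 23790 d
Total t = 9427 + 3852 + 23790 = 37070 d
   = 37070 / 365 = 102 yr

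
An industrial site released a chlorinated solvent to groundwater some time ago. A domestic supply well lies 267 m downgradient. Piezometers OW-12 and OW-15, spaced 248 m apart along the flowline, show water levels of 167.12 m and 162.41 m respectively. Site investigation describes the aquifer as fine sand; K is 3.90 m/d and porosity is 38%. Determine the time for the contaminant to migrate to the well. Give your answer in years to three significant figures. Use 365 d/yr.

Hydraulic gradient i = (167.12 − 162.41) / 248 = 4.71 / 248 = 0.01899
Specific discharge q = 3.90 × 0.01899 = 0.07407 m/d
v_s = q/n_e = 0.07407/0.38 = 0.1949 m/d
t = L / v = 267 / 0.1949 = 1370 d
   = 1370 / 365 = 3.75 yr

3.75 years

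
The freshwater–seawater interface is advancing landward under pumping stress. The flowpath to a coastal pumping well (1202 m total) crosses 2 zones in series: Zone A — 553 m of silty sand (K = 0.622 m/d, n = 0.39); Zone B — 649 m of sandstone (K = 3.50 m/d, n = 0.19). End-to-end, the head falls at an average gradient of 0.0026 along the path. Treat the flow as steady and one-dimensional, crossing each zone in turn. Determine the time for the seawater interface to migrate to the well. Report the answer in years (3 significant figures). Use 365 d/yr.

319 years

Continuity: the same q passes through each zone, so ΔH = q·Σ(L_j/K_j) — the zones act as resistances in series.
Σ(L/K) = 553/0.622 + 649/3.50 = 889.1 + 185.4 = 1074 d
K_eq = L_total / Σ(L/K) = 1202 / 1074 = 1.119 m/d
q = K_eq · i = 1.119 × 0.0026 = 0.002909 m/d (same in every zone)
Zone A: v = q/n = 0.002909/0.39 = 0.007458 m/d → t_A = 553/0.007458 = 74150 d
Zone B: v = q/n = 0.002909/0.19 = 0.01531 m/d → t_B = 649/0.01531 = 42400 d
Total t = 74150 + 42400 = 116500 d
   = 116500 / 365 = 319 yr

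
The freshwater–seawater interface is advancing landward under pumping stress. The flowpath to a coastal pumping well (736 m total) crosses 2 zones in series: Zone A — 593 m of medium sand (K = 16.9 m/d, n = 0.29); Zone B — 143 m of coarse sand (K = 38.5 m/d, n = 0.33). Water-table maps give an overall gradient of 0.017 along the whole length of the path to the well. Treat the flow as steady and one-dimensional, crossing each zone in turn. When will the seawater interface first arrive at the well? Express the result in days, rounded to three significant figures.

680 days

Continuity: the same q passes through each zone, so ΔH = q·Σ(L_j/K_j) — the zones act as resistances in series.
Σ(L/K) = 593/16.9 + 143/38.5 = 35.09 + 3.714 = 38.80 d
K_eq = L_total / Σ(L/K) = 736 / 38.80 = 18.97 m/d
q = K_eq · i = 18.97 × 0.017 = 0.3224 m/d (same in every zone)
Zone A: v = q/n = 0.3224/0.29 = 1.112 m/d → t_A = 593/1.112 = 533.3 d
Zone B: v = q/n = 0.3224/0.33 = 0.9771 m/d → t_B = 143/0.9771 = 146.3 d
Total t = 533.3 + 146.3 = 679.7 d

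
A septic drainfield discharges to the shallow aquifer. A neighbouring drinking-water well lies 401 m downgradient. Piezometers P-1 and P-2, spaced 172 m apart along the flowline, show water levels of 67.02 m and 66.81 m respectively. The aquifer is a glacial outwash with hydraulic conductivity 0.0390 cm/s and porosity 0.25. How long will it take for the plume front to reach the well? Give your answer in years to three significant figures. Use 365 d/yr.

Hydraulic gradient i = (67.02 − 66.81) / 172 = 0.21 / 172 = 0.001221
K = 0.0390 cm/s × 864 = 33.70 m/d
Darcy flux q = K·i = 33.70 × 0.001221 = 0.04114 m/d
v_s = q/n_e = 0.04114/0.25 = 0.1646 m/d
t = L / v = 401 / 0.1646 = 2437 d
   = 2437 / 365 = 6.68 yr

6.68 years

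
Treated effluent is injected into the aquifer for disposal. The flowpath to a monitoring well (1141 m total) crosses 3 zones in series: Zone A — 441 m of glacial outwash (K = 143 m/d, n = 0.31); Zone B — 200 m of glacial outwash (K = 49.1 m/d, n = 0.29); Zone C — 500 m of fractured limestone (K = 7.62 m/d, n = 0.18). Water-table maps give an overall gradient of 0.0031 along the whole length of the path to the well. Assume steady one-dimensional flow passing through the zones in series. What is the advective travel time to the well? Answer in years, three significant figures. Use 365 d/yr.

16.0 years

Steady 1-D flow in series ⇒ the Darcy flux q is identical in every zone and the zone head losses add (resistances L/K in series).
Σ(L/K) = 441/143 + 200/49.1 + 500/7.62 = 3.084 + 4.073 + 65.62 = 72.77 d
K_eq = L_total / Σ(L/K) = 1141 / 72.77 = 15.68 m/d
q = K_eq · i = 15.68 × 0.0031 = 0.04860 m/d (same in every zone)
Zone A: v = q/n = 0.04860/0.31 = 0.1568 m/d → t_A = 441/0.1568 = 2813 d
Zone B: v = q/n = 0.04860/0.29 = 0.1676 m/d → t_B = 200/0.1676 = 1193 d
Zone C: v = q/n = 0.04860/0.18 = 0.2700 m/d → t_C = 500/0.2700 = 1852 d
Total t = 2813 + 1193 + 1852 = 5858 d
   = 5858 / 365 = 16.0 yr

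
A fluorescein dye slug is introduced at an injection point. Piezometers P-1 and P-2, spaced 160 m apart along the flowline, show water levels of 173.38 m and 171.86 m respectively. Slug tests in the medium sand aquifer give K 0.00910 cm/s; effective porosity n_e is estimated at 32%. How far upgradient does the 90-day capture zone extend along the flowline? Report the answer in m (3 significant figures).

21.0 m

Hydraulic gradient i = (173.38 − 171.86) / 160 = 1.52 / 160 = 0.009500
K = 0.00910 cm/s × 864 = 7.862 m/d
Darcy flux q = K·i = 7.862 × 0.009500 = 0.07469 m/d
v_s = q/n_e = 0.07469/0.32 = 0.2334 m/d
L = v × T = 0.2334 × 90 = 21.01 m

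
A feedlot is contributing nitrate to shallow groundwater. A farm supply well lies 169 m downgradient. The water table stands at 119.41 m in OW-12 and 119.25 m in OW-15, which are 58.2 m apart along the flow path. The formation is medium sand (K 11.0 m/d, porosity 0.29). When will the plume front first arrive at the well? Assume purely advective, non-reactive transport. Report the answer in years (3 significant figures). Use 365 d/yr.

Hydraulic gradient i = (119.41 − 119.25) / 58.2 = 0.16 / 58.2 = 0.002749
Darcy flux q = K·i = 11.0 × 0.002749 = 0.03024 m/d
v = Ki/n = 11.0·0.002749/0.29 = 0.1043 m/d
t = L / v = 169 / 0.1043 = 1621 d
   = 1621 / 365 = 4.44 yr

4.44 years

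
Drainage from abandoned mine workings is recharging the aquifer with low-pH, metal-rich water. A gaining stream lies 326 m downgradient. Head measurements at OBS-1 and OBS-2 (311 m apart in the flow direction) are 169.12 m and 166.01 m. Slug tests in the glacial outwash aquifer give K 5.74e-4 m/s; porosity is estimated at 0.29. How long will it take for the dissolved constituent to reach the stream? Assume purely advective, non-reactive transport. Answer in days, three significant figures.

Hydraulic gradient i = (169.12 − 166.01) / 311 = 3.11 / 311 = 0.01000
K = 5.74e-4 m/s × 86400 s/d = 49.59 m/d
q = Ki = 49.59 × 0.01000 = 0.4959 m/d
Average linear velocity = 0.4959 / 0.29 = 1.710 m/d
t = L / v = 326 / 1.710 = 190.6 d

191 days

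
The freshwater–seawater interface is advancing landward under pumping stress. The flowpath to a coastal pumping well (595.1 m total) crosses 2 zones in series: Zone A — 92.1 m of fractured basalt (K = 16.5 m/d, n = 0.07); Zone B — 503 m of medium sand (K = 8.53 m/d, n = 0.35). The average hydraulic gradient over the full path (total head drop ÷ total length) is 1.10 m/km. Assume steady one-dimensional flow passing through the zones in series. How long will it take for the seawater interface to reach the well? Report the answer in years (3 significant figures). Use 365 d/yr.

Steady 1-D flow in series ⇒ the Darcy flux q is identical in every zone and the zone head losses add (resistances L/K in series).
Σ(L/K) = 92.1/16.5 + 503/8.53 = 5.582 + 58.97 = 64.55 d
K_eq = L_total / Σ(L/K) = 595.1 / 64.55 = 9.219 m/d
q = K_eq · i = 9.219 × 0.0011 = 0.01014 m/d (same in every zone)
Zone A: v = q/n = 0.01014/0.07 = 0.1449 m/d → t_A = 92.1/0.1449 = 635.7 d
Zone B: v = q/n = 0.01014/0.35 = 0.02897 m/d → t_B = 503/0.02897 = 17360 d
Total t = 635.7 + 17360 = 18000 d
   = 18000 / 365 = 49.3 yr

49.3 years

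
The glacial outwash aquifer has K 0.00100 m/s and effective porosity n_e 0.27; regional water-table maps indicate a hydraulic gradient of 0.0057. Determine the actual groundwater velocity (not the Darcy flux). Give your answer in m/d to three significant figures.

1.82 m/d

K = 0.00100 m/s × 86400 s/d = 86.40 m/d
Darcy flux q = K·i = 86.40 × 0.0057 = 0.4925 m/d
v = Ki/n = 86.40·0.0057/0.27 = 1.824 m/d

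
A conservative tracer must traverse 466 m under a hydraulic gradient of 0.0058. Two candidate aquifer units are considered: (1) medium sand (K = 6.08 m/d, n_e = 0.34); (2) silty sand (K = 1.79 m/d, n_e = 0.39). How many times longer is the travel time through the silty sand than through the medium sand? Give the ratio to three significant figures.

Unit 1 (medium sand): v = 6.08×0.0058/0.34 = 0.1037 m/d, t = 466/0.1037 = 4493 d
Unit 2 (silty sand): v = 1.79×0.0058/0.39 = 0.02662 m/d, t = 466/0.02662 = 17510 d
t(silty sand) / t(medium sand) = 17510/4493 = 3.90

3.90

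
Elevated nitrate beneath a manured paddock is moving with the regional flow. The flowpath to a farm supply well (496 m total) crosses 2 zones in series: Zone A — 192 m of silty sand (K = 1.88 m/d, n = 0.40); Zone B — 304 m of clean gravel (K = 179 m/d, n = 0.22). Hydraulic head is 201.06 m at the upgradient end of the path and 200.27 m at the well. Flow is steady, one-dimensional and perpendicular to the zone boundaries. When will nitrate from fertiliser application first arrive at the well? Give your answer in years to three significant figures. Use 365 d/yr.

Total head drop ΔH = 201.06 − 200.27 = 0.79 m
Continuity: the same q passes through each zone, so ΔH = q·Σ(L_j/K_j) — the zones act as resistances in series.
Σ(L/K) = 192/1.88 + 304/179 = 102.1 + 1.698 = 103.8 d
q = ΔH / Σ(L/K) = 0.79 / 103.8 = 0.007609 m/d (same in every zone)
Zone A: v = q/n = 0.007609/0.40 = 0.01902 m/d → t_A = 192/0.01902 = 10090 d
Zone B: v = q/n = 0.007609/0.22 = 0.03459 m/d → t_B = 304/0.03459 = 8790 d
Total t = 10090 + 8790 = 18880 d
   = 18880 / 365 = 51.7 yr

51.7 years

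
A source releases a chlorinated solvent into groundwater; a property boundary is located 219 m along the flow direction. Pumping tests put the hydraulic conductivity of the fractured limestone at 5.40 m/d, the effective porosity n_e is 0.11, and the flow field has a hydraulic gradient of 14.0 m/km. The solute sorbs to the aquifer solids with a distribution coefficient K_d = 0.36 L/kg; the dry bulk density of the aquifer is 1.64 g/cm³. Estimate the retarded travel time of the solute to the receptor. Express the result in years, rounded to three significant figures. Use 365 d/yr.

q = Ki = 5.40 × 0.014 = 0.07560 m/d
Average linear velocity = 0.07560 / 0.11 = 0.6873 m/d
Retardation R = 1 + ρ_b·K_d/n = 1 + 1.64×0.36/0.11 = 6.367
Contaminant velocity v_c = v/R = 0.6873/6.367 = 0.1079 m/d
t = L/v_c = 219/0.1079 = 2029 d
   = 2029/365 = 5.56 yr

5.56 years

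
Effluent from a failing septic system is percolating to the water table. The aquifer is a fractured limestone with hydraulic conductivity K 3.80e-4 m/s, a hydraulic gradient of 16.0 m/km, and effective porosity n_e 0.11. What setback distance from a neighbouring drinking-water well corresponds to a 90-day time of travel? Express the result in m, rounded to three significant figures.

K = 3.80e-4 m/s × 86400 s/d = 32.83 m/d
q = Ki = 32.83 × 0.016 = 0.5253 m/d
v_s = q/n_e = 0.5253/0.11 = 4.776 m/d
L = v × T = 4.776 × 90 = 429.8 m

430 m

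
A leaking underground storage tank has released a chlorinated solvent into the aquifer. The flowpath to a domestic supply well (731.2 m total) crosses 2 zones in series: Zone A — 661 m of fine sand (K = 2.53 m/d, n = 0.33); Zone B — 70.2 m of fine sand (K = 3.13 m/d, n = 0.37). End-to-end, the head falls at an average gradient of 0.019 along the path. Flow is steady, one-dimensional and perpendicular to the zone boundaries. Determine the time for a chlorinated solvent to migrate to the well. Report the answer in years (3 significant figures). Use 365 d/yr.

Continuity: the same q passes through each zone, so ΔH = q·Σ(L_j/K_j) — the zones act as resistances in series.
Σ(L/K) = 661/2.53 + 70.2/3.13 = 261.3 + 22.43 = 283.7 d
K_eq = L_total / Σ(L/K) = 731.2 / 283.7 = 2.577 m/d
q = K_eq · i = 2.577 × 0.019 = 0.04897 m/d (same in every zone)
Zone A: v = q/n = 0.04897/0.33 = 0.1484 m/d → t_A = 661/0.1484 = 4454 d
Zone B: v = q/n = 0.04897/0.37 = 0.1324 m/d → t_B = 70.2/0.1324 = 530.4 d
Total t = 4454 + 530.4 = 4985 d
   = 4985 / 365 = 13.7 yr

13.7 years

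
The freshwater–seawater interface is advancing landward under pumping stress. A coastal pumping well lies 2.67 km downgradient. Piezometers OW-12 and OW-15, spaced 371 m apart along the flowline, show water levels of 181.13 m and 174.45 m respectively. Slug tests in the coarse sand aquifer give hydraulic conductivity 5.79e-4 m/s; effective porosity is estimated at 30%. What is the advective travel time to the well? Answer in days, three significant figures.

Hydraulic gradient i = (181.13 − 174.45) / 371 = 6.68 / 371 = 0.01801
K = 5.79e-4 m/s × 86400 s/d = 50.03 m/d
Darcy flux q = K·i = 50.03 × 0.01801 = 0.9007 m/d
v = Ki/n = 50.03·0.01801/0.30 = 3.002 m/d
L = 2.67 km = 2670 m
t = L / v = 2670 / 3.002 = 889.3 d

889 days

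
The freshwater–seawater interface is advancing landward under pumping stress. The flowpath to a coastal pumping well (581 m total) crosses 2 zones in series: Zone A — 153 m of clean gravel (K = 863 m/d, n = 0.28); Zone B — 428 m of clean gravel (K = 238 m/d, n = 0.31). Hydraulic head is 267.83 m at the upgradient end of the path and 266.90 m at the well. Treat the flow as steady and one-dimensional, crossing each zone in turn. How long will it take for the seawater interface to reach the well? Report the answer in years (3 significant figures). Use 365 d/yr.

1.02 years

Total head drop ΔH = 267.83 − 266.90 = 0.93 m
Steady 1-D flow in series ⇒ the Darcy flux q is identical in every zone and the zone head losses add (resistances L/K in series).
Σ(L/K) = 153/863 + 428/238 = 0.1773 + 1.798 = 1.976 d
q = ΔH / Σ(L/K) = 0.93 / 1.976 = 0.4707 m/d (same in every zone)
Zone A: v = q/n = 0.4707/0.28 = 1.681 m/d → t_A = 153/1.681 = 91.01 d
Zone B: v = q/n = 0.4707/0.31 = 1.519 m/d → t_B = 428/1.519 = 281.9 d
Total t = 91.01 + 281.9 = 372.9 d
   = 372.9 / 365 = 1.02 yr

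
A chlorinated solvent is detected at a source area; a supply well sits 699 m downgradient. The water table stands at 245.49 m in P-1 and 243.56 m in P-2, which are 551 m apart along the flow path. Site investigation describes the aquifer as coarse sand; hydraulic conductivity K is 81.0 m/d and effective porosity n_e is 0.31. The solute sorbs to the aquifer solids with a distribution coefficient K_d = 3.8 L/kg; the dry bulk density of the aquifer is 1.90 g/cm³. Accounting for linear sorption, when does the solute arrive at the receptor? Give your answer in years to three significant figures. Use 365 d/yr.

50.8 years

Hydraulic gradient i = (245.49 − 243.56) / 551 = 1.93 / 551 = 0.003503
q = Ki = 81.0 × 0.003503 = 0.2837 m/d
Seepage velocity v = q / n = 0.2837 / 0.31 = 0.9152 m/d
Retardation R = 1 + ρ_b·K_d/n = 1 + 1.90×3.8/0.31 = 24.29
Contaminant velocity v_c = v/R = 0.9152/24.29 = 0.03768 m/d
t = L/v_c = 699/0.03768 = 18550 d
   = 18550/365 = 50.8 yr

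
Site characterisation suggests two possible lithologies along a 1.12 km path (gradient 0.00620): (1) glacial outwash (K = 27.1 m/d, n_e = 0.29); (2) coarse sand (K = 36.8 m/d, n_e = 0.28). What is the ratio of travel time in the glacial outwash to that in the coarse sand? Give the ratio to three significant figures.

Unit 1 (glacial outwash): v = 27.1×0.0062/0.29 = 0.5794 m/d, t = 1120/0.5794 = 1933 d
Unit 2 (coarse sand): v = 36.8×0.0062/0.28 = 0.8149 m/d, t = 1120/0.8149 = 1374 d
t(glacial outwash) / t(coarse sand) = 1933/1374 = 1.41

1.41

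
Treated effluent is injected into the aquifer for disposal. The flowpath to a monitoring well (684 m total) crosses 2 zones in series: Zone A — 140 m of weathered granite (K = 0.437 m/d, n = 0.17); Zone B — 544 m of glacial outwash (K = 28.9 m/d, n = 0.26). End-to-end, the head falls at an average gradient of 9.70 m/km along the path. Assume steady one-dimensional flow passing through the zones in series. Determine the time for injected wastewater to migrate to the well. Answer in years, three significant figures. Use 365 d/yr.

For zones in series the flux q is common to all zones; the equivalent conductivity is the harmonic (thickness-weighted) mean, K_eq = L_total / Σ(L_j/K_j).
Σ(L/K) = 140/0.437 + 544/28.9 = 320.4 + 18.82 = 339.2 d
K_eq = L_total / Σ(L/K) = 684 / 339.2 = 2.017 m/d
q = K_eq · i = 2.017 × 0.0097 = 0.01956 m/d (same in every zone)
Zone A: v = q/n = 0.01956/0.17 = 0.1151 m/d → t_A = 140/0.1151 = 1217 d
Zone B: v = q/n = 0.01956/0.26 = 0.07523 m/d → t_B = 544/0.07523 = 7231 d
Total t = 1217 + 7231 = 8448 d
   = 8448 / 365 = 23.1 yr

23.1 years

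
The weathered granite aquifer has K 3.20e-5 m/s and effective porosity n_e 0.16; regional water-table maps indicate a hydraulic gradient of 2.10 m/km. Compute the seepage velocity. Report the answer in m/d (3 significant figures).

K = 3.20e-5 m/s × 86400 s/d = 2.765 m/d
Darcy flux q = K·i = 2.765 × 0.0021 = 0.005806 m/d
Seepage velocity v = q / n = 0.005806 / 0.16 = 0.03629 m/d

0.0363 m/d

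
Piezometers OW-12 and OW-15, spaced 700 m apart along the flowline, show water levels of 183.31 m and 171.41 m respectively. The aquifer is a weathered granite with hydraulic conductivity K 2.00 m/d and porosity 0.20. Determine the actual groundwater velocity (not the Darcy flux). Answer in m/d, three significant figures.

Hydraulic gradient i = (183.31 − 171.41) / 700 = 11.90 / 700 = 0.01700
q = Ki = 2.00 × 0.01700 = 0.03400 m/d
Average linear velocity = 0.03400 / 0.20 = 0.1700 m/d

0.170 m/d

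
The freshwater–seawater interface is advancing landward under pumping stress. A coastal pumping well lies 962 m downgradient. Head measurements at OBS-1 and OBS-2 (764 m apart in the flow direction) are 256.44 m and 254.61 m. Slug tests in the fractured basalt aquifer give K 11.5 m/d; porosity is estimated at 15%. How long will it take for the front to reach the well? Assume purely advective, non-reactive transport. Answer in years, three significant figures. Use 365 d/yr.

Hydraulic gradient i = (256.44 − 254.61) / 764 = 1.83 / 764 = 0.002395
Specific discharge q = 11.5 × 0.002395 = 0.02755 m/d
Seepage velocity v = q / n = 0.02755 / 0.15 = 0.1836 m/d
t = L / v = 962 / 0.1836 = 5239 d
   = 5239 / 365 = 14.4 yr

14.4 years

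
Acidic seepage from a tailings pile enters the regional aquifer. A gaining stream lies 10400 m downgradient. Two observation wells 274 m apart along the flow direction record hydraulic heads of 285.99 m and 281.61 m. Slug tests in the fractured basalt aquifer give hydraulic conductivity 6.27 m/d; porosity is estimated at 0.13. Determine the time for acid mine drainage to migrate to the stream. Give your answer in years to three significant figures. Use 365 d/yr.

Hydraulic gradient i = (285.99 − 281.61) / 274 = 4.38 / 274 = 0.01599
Specific discharge q = 6.27 × 0.01599 = 0.1002 m/d
v = Ki/n = 6.27·0.01599/0.13 = 0.7710 m/d
t = L / v = 10400 / 0.7710 = 13490 d
   = 13490 / 365 = 37.0 yr

37.0 years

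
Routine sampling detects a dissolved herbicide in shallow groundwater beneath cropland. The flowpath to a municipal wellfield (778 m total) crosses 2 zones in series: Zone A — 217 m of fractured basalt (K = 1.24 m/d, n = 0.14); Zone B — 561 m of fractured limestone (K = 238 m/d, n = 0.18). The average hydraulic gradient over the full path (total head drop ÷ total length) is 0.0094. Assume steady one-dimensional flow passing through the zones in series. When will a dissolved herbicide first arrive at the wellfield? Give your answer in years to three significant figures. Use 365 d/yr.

Steady 1-D flow in series ⇒ the Darcy flux q is identical in every zone and the zone head losses add (resistances L/K in series).
Σ(L/K) = 217/1.24 + 561/238 = 175.0 + 2.357 = 177.4 d
K_eq = L_total / Σ(L/K) = 778 / 177.4 = 4.387 m/d
q = K_eq · i = 4.387 × 0.0094 = 0.04123 m/d (same in every zone)
Zone A: v = q/n = 0.04123/0.14 = 0.2945 m/d → t_A = 217/0.2945 = 736.8 d
Zone B: v = q/n = 0.04123/0.18 = 0.2291 m/d → t_B = 561/0.2291 = 2449 d
Total t = 736.8 + 2449 = 3186 d
   = 3186 / 365 = 8.73 yr

8.73 years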